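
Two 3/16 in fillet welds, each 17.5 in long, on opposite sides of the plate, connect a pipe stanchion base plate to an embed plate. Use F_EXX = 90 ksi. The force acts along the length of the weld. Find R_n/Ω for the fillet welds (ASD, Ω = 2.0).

Effective throat t_e = 0.707 × 0.1875 = 0.1326 in.
Total length L = 35 in; A_we = 0.1326 × 35 = 4.64 in².
F_nw = 0.6 F_EXX = 0.6 × 90 = 54 ksi.
R_n = 54 × 4.64 = 250.5 kips; R_n/Ω = 250.5/2.0 = 125.3 kips.

R_n/Ω ≈ 125 kips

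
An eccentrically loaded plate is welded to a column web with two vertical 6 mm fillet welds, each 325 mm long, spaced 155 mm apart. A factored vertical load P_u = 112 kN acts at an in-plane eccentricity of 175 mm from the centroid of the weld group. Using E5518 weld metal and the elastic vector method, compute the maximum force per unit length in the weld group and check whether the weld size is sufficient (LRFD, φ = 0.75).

E55XX → F_EXX = 550 MPa.
Total weld length L_w = 650 mm. Treat welds as unit-width lines.
Polar moment about centroid: J = 2[d³/12 + d(b/2)²] = 2[325³/12 + 325×77.5²] = 9625000 mm³.
Direct shear f_v = P/L_w = 112×10³ / 650 = 172.3 N/mm (vertical).
Torsion M = P·e = 112×10³ × 175 = 19600000 N·mm.
Critical point at (x, y) = (77.5, 162.5) from centroid. f_tx = M·y/J = 330.9 N/mm; f_ty = M·x/J = 157.8 N/mm.
Resultant f_max = √[f_tx² + (f_v + f_ty)²] = √[330.9² + (172.3 + 157.8)²] = 467.4 N/mm.
Capacity per unit length: φr_n = 0.75 × 0.6 × 550 × (0.707 × 6) = 1050 N/mm.
467.4 ≤ 1050 → adequate.

f_max ≈ 467 N/mm; adequate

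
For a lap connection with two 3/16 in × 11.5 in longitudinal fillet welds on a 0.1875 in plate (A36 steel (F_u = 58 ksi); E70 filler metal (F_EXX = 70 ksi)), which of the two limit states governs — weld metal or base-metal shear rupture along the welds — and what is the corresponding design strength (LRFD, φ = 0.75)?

t_e = 0.707 × 0.1875 = 0.1326 in; L = 23 in.
Weld metal: φR_n = 0.75 × 0.6 × 70 × 0.1326 × 23 = 96.04 kip.
Base metal (shear rupture): φR_n = 0.75 × 0.6 × 58 × 0.1875 × 23 = 112.6 kip.
Governing: weld metal.

φR_n ≈ 96 kip (weld metal governs)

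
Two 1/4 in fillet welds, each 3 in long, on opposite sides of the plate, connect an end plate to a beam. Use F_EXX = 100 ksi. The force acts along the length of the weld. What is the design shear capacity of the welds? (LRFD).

φR_n ≈ 47.7 kips

Effective throat t_e = 0.707 × 0.25 = 0.1767 in.
Total length L = 6 in; A_we = 0.1767 × 6 = 1.06 in².
F_nw = 0.6 F_EXX = 0.6 × 100 = 60 ksi.
φR_n = 0.75 × 60 × 1.06 = 47.72 kips.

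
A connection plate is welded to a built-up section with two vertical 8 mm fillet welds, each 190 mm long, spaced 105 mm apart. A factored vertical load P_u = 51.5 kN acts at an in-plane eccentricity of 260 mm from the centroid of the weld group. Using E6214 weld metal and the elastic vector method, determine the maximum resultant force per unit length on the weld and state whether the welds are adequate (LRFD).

E62XX → F_EXX = 620 MPa.
Total weld length L_w = 380 mm. Treat welds as unit-width lines.
Polar moment about centroid: J = 2[d³/12 + d(b/2)²] = 2[190³/12 + 190×52.5²] = 2191000 mm³.
Direct shear f_v = P/L_w = 51.5×10³ / 380 = 135.5 N/mm (vertical).
Torsion M = P·e = 51.5×10³ × 260 = 13390000 N·mm.
Critical point at (x, y) = (52.5, 95) from centroid. f_tx = M·y/J = 580.7 N/mm; f_ty = M·x/J = 320.9 N/mm.
Resultant f_max = √[f_tx² + (f_v + f_ty)²] = √[580.7² + (135.5 + 320.9)²] = 738.6 N/mm.
Capacity per unit length: φr_n = 0.75 × 0.6 × 620 × (0.707 × 8) = 1578 N/mm.
738.6 ≤ 1578 → adequate.

f_max ≈ 739 N/mm; adequate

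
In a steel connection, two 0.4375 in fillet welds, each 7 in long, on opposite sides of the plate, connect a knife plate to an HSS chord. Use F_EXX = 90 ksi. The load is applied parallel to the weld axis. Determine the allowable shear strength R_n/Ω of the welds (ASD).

R_n/Ω ≈ 117 kips

Effective throat t_e = 0.707 × 0.4375 = 0.3093 in.
Total length L = 14 in; A_we = 0.3093 × 14 = 4.33 in².
F_nw = 0.6 F_EXX = 0.6 × 90 = 54 ksi.
R_n = 54 × 4.33 = 233.8 kips; R_n/Ω = 233.8/2.0 = 116.9 kips.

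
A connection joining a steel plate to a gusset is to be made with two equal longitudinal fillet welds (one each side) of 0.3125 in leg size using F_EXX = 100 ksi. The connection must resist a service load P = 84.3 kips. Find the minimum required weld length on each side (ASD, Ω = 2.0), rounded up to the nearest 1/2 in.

L = 6.5 in on each side

Throat t_e = 0.707 × 0.3125 = 0.2209 in.
r_n/Ω = (0.6 × 100 × 0.2209) / 2.0 = 6.628 kip/in.
L_req = P / (r_n/Ω) = 84.3 / 6.628 = 12.72 in total.
Per side: 12.72 / 2 = 6.359 in.
Round up → use L = 6.5 in on each side.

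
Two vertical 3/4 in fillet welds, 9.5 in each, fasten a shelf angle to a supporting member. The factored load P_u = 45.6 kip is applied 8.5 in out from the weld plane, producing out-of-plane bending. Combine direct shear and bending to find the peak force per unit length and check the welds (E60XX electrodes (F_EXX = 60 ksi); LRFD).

f_max ≈ 13.1 kip/in; adequate

L_w = 2 × 9.5 = 19 in; section modulus (unit throat) S = 2 × L²/6 = 30.08 in².
Direct shear f_v = P/L_w = 45.6/19 = 2.4 kip/in.
Moment M = P × e = 45.6 × 8.5 = 387.6 kip·in; bending f_b = M/S = 12.88 kip/in.
f_max = √(f_v² + f_b²) = √(2.4² + 12.88²) = 13.11 kip/in.
φr_n = 0.75 × 0.6 × 60 × (0.707 × 0.75) = 14.32 kip/in → adequate.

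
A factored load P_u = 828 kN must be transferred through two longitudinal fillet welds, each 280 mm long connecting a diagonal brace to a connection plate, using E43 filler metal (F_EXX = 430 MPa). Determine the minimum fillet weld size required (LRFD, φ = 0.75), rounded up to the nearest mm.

Total weld length L = 560 mm.
Required throat t_e = P_u / (φ × 0.6 F_EXX × L) = 828 / (0.75 × 0.6 × 430 × 560 × 10⁻³) = 7.641 mm.
Required leg w = t_e / 0.707 = 10.81 mm → use 11 mm.

w = 11 mm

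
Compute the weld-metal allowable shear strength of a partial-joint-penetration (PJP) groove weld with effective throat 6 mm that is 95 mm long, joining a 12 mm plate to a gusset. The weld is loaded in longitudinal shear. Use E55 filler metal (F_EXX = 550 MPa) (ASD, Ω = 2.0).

Effective throat (given) t_e = 6 mm.
A_we = 6 × 95 = 570 mm².
F_nw = 0.6 F_EXX = 330 MPa.
R_n/Ω = (330 × 570) / 2.0 × 10⁻³ = 94.05 kN.

R_n/Ω ≈ 94 kN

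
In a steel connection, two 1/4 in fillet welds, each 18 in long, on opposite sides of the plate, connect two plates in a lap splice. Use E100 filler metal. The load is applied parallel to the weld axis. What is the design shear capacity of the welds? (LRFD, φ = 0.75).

E100XX → F_EXX = 100 ksi.
Effective throat t_e = 0.707 × 0.25 = 0.1767 in.
Total length L = 36 in; A_we = 0.1767 × 36 = 6.363 in².
F_nw = 0.6 F_EXX = 0.6 × 100 = 60 ksi.
φR_n = 0.75 × 60 × 6.363 = 286.3 kips.

φR_n ≈ 286 kips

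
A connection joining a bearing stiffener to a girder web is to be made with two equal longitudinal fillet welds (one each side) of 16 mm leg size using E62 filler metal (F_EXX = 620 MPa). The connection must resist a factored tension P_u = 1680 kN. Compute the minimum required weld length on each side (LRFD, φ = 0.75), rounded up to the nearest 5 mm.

L = 270 mm on each side

Throat t_e = 0.707 × 16 = 11.31 mm.
φr_n = 0.75 × 0.6 × 620 × 11.31 × 10⁻³ = 3.156 kN/mm.
L_req = P_u / φr_n = 1680 / 3.156 = 532.3 mm total.
Per side: 532.3 / 2 = 266.2 mm.
Round up → use L = 270 mm on each side.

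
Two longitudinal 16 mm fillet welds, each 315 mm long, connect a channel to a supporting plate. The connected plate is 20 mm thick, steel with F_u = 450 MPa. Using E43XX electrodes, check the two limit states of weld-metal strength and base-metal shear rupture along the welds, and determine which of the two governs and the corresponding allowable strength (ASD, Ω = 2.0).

R_n/Ω ≈ 919 kN (weld metal governs)

E43XX → F_EXX = 430 MPa.
t_e = 0.707 × 16 = 11.31 mm; L = 630 mm.
Weld metal: R_n/Ω = (1/2.0) × 0.6 × 430 × 11.31 × 630 × 10⁻³ = 919.3 kN.
Base metal (shear rupture): R_n/Ω = (1/2.0) × 0.6 × 450 × 20 × 630 × 10⁻³ = 1701 kN.
Governing: weld metal.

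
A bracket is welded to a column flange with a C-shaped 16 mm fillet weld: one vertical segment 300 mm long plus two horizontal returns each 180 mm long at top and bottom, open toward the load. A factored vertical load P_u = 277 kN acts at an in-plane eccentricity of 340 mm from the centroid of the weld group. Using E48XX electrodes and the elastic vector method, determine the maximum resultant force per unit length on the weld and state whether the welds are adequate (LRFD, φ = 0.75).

E48XX → F_EXX = 480 MPa.
Total weld length L_w = 660 mm. Treat welds as unit-width lines.
Centroid: x̄ = 2×180×90 / 660 = 49.09 mm from the vertical weld.
Polar moment about centroid: J = I_x + I_y = [300³/12 + 2×180×150²] + [300×49.09² + 2(180³/12 + 180×40.91²)] = 12650000 mm³.
Direct shear f_v = P/L_w = 277×10³ / 660 = 419.7 N/mm (vertical).
Torsion M = P·e = 277×10³ × 340 = 94180000 N·mm.
Critical point at (x, y) = (130.9, 150) from centroid. f_tx = M·y/J = 1117 N/mm; f_ty = M·x/J = 974.8 N/mm.
Resultant f_max = √[f_tx² + (f_v + f_ty)²] = √[1117² + (419.7 + 974.8)²] = 1787 N/mm.
Capacity per unit length: φr_n = 0.75 × 0.6 × 480 × (0.707 × 16) = 2443 N/mm.
1787 ≤ 2443 → adequate.

f_max ≈ 1790 N/mm; adequate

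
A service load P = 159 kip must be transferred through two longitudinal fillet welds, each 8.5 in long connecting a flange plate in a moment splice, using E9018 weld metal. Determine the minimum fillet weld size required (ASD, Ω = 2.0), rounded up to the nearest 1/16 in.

E90XX → F_EXX = 90 ksi.
Total weld length L = 17 in.
Required throat t_e = P × Ω / (0.6 F_EXX × L) = 159 × 2.0 / (0.6 × 90 × 17) = 0.3464 in.
Required leg w = t_e / 0.707 = 0.49 in → use 1/2 in.

w = 1/2 in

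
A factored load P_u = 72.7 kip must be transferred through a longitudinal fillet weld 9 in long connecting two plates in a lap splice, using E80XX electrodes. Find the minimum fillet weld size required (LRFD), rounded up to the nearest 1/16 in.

E80XX → F_EXX = 80 ksi.
Total weld length L = 9 in.
Required throat t_e = P_u / (φ × 0.6 F_EXX × L) = 72.7 / (0.75 × 0.6 × 80 × 9) = 0.2244 in.
Required leg w = t_e / 0.707 = 0.3174 in → use 3/8 in.

w = 3/8 in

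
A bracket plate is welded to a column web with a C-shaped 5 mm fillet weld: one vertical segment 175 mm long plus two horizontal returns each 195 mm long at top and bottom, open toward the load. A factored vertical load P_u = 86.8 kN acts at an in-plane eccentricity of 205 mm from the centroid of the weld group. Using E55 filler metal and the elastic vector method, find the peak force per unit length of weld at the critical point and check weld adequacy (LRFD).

f_max ≈ 607 N/mm; adequate

E55XX → F_EXX = 550 MPa.
Total weld length L_w = 565 mm. Treat welds as unit-width lines.
Centroid: x̄ = 2×195×97.5 / 565 = 67.3 mm from the vertical weld.
Polar moment about centroid: J = I_x + I_y = [175³/12 + 2×195×87.5²] + [175×67.3² + 2(195³/12 + 195×30.2²)] = 5817000 mm³.
Direct shear f_v = P/L_w = 86.8×10³ / 565 = 153.6 N/mm (vertical).
Torsion M = P·e = 86.8×10³ × 205 = 17794000 N·mm.
Critical point at (x, y) = (127.7, 87.5) from centroid. f_tx = M·y/J = 267.7 N/mm; f_ty = M·x/J = 390.6 N/mm.
Resultant f_max = √[f_tx² + (f_v + f_ty)²] = √[267.7² + (153.6 + 390.6)²] = 606.5 N/mm.
Capacity per unit length: φr_n = 0.75 × 0.6 × 550 × (0.707 × 5) = 874.9 N/mm.
606.5 ≤ 874.9 → adequate.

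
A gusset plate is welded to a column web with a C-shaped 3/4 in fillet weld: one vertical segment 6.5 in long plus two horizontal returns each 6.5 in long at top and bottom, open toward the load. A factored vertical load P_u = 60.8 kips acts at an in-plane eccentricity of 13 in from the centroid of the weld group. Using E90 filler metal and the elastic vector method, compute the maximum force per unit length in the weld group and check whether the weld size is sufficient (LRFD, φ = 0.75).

E90XX → F_EXX = 90 ksi.
Total weld length L_w = 19.5 in. Treat welds as unit-width lines.
Centroid: x̄ = 2×6.5×3.25 / 19.5 = 2.167 in from the vertical weld.
Polar moment about centroid: J = I_x + I_y = [6.5³/12 + 2×6.5×3.25²] + [6.5×2.167² + 2(6.5³/12 + 6.5×1.083²)] = 251.7 in³.
Direct shear f_v = P/L_w = 60.8 / 19.5 = 3.118 kip/in (vertical).
Torsion M = P·e = 60.8 × 13 = 790.4 kip·in.
Critical point at (x, y) = (4.333, 3.25) from centroid. f_tx = M·y/J = 10.2 kip/in; f_ty = M·x/J = 13.61 kip/in.
Resultant f_max = √[f_tx² + (f_v + f_ty)²] = √[10.2² + (3.118 + 13.61)²] = 19.59 kip/in.
Capacity per unit length: φr_n = 0.75 × 0.6 × 90 × (0.707 × 0.75) = 21.48 kip/in.
19.59 ≤ 21.48 → adequate.

f_max ≈ 19.6 kip/in; adequate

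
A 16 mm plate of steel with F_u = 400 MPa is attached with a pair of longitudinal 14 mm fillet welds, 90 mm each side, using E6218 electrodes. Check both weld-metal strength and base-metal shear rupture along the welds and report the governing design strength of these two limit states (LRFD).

φR_n ≈ 497 kN (weld metal governs)

E62XX → F_EXX = 620 MPa.
t_e = 0.707 × 14 = 9.898 mm; L = 180 mm.
Weld metal: φR_n = 0.75 × 0.6 × 620 × 9.898 × 180 × 10⁻³ = 497.1 kN.
Base metal (shear rupture): φR_n = 0.75 × 0.6 × 400 × 16 × 180 × 10⁻³ = 518.4 kN.
Governing: weld metal.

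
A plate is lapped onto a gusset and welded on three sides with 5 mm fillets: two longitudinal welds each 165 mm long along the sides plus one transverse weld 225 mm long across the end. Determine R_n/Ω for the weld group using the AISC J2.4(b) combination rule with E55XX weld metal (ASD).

E55XX → F_EXX = 550 MPa.
t_e = 0.707 × 5 = 3.535 mm.
R_nwl = 0.6 × 550 × 3.535 × 330 × 10⁻³ = 385 kN (longitudinal, 2 welds).
R_nwt = 0.6 × 550 × 3.535 × 225 × 10⁻³ = 262.5 kN (transverse, base value).
(i) R_nwl + R_nwt = 647.4 kN; (ii) 0.85 R_nwl + 1.5 R_nwt = 720.9 kN.
R_n = max = 720.9 kN [governs: (ii)]; R_n/Ω = 360.5 kN.

R_n/Ω ≈ 360 kN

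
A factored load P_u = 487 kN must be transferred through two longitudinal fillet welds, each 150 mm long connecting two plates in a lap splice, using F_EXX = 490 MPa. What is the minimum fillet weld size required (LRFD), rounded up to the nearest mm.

Total weld length L = 300 mm.
Required throat t_e = P_u / (φ × 0.6 F_EXX × L) = 487 / (0.75 × 0.6 × 490 × 300 × 10⁻³) = 7.362 mm.
Required leg w = t_e / 0.707 = 10.41 mm → use 11 mm.

w = 11 mm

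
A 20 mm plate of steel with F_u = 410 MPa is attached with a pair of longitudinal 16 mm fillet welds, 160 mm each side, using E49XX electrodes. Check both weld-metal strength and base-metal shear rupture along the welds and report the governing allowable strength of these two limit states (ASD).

R_n/Ω ≈ 532 kN (weld metal governs)

E49XX → F_EXX = 490 MPa.
t_e = 0.707 × 16 = 11.31 mm; L = 320 mm.
Weld metal: R_n/Ω = (1/2.0) × 0.6 × 490 × 11.31 × 320 × 10⁻³ = 532.1 kN.
Base metal (shear rupture): R_n/Ω = (1/2.0) × 0.6 × 410 × 20 × 320 × 10⁻³ = 787.2 kN.
Governing: weld metal.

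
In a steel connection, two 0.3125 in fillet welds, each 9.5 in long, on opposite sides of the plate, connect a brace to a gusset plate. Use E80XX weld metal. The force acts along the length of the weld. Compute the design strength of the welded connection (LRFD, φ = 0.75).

E80XX → F_EXX = 80 ksi.
Effective throat t_e = 0.707 × 0.3125 = 0.2209 in.
Total length L = 19 in; A_we = 0.2209 × 19 = 4.198 in².
F_nw = 0.6 F_EXX = 0.6 × 80 = 48 ksi.
φR_n = 0.75 × 48 × 4.198 = 151.1 kip.

φR_n ≈ 151 kip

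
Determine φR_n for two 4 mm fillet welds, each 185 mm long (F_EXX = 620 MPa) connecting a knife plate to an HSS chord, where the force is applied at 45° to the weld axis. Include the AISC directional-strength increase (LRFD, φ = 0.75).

φR_n ≈ 379 kN

t_e = 0.707 × 4 = 2.828 mm; A_we = 2.828 × 370 = 1046 mm².
Directional factor: 1.0 + 0.5 sin^1.5(45°) = 1.297.
F_nw = 0.6 × 620 × 1.297 = 482.6 MPa.
φR_n = 0.75 × 482.6 × 1046 × 10⁻³ = 378.7 kN.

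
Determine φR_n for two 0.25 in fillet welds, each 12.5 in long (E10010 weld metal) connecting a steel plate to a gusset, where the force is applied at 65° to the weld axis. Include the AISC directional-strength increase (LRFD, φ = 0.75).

φR_n ≈ 285 kip

E100XX → F_EXX = 100 ksi.
t_e = 0.707 × 0.25 = 0.1767 in; A_we = 0.1767 × 25 = 4.419 in².
Directional factor: 1.0 + 0.5 sin^1.5(65°) = 1.431.
F_nw = 0.6 × 100 × 1.431 = 85.88 ksi.
φR_n = 0.75 × 85.88 × 4.419 = 284.6 kip.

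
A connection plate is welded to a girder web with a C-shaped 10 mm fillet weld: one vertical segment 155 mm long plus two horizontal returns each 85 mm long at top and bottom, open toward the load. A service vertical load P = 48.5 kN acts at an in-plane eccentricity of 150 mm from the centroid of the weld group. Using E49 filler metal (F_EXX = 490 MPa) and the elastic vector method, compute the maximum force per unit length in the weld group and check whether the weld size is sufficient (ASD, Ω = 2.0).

f_max ≈ 565 N/mm; adequate

Total weld length L_w = 325 mm. Treat welds as unit-width lines.
Centroid: x̄ = 2×85×42.5 / 325 = 22.23 mm from the vertical weld.
Polar moment about centroid: J = I_x + I_y = [155³/12 + 2×85×77.5²] + [155×22.23² + 2(85³/12 + 85×20.27²)] = 1580000 mm³.
Direct shear f_v = P/L_w = 48.5×10³ / 325 = 149.2 N/mm (vertical).
Torsion M = P·e = 48.5×10³ × 150 = 7275000 N·mm.
Critical point at (x, y) = (62.77, 77.5) from centroid. f_tx = M·y/J = 356.8 N/mm; f_ty = M·x/J = 289 N/mm.
Resultant f_max = √[f_tx² + (f_v + f_ty)²] = √[356.8² + (149.2 + 289)²] = 565.1 N/mm.
Capacity per unit length: r_n/Ω = (1/2.0) × 0.6 × 490 × (0.707 × 10) = 1039 N/mm.
565.1 ≤ 1039 → adequate.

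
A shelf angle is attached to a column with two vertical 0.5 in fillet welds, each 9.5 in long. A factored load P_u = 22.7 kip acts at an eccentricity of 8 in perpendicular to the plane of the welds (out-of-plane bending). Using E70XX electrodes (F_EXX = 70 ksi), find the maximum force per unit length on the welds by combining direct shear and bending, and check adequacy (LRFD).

f_max ≈ 6.15 kip/in; adequate

L_w = 2 × 9.5 = 19 in; section modulus (unit throat) S = 2 × L²/6 = 30.08 in².
Direct shear f_v = P/L_w = 22.7/19 = 1.195 kip/in.
Moment M = P × e = 22.7 × 8 = 181.6 kip·in; bending f_b = M/S = 6.037 kip/in.
f_max = √(f_v² + f_b²) = √(1.195² + 6.037²) = 6.154 kip/in.
φr_n = 0.75 × 0.6 × 70 × (0.707 × 0.5) = 11.14 kip/in → adequate.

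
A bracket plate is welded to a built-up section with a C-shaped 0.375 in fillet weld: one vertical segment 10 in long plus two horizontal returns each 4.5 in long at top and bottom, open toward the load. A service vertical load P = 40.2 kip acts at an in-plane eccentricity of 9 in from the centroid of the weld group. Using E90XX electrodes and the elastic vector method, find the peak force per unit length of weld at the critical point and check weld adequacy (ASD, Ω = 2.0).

E90XX → F_EXX = 90 ksi.
Total weld length L_w = 19 in. Treat welds as unit-width lines.
Centroid: x̄ = 2×4.5×2.25 / 19 = 1.066 in from the vertical weld.
Polar moment about centroid: J = I_x + I_y = [10³/12 + 2×4.5×5²] + [10×1.066² + 2(4.5³/12 + 4.5×1.184²)] = 347.5 in³.
Direct shear f_v = P/L_w = 40.2 / 19 = 2.116 kip/in (vertical).
Torsion M = P·e = 40.2 × 9 = 361.8 kip·in.
Critical point at (x, y) = (3.434, 5) from centroid. f_tx = M·y/J = 5.206 kip/in; f_ty = M·x/J = 3.576 kip/in.
Resultant f_max = √[f_tx² + (f_v + f_ty)²] = √[5.206² + (2.116 + 3.576)²] = 7.713 kip/in.
Capacity per unit length: r_n/Ω = (1/2.0) × 0.6 × 90 × (0.707 × 0.375) = 7.158 kip/in.
7.713 > 7.158 → NOT adequate.

f_max ≈ 7.71 kip/in; NOT adequate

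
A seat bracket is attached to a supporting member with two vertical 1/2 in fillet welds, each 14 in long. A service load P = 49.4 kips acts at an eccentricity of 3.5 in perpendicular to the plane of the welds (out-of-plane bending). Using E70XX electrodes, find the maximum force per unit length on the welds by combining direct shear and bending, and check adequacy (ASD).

E70XX → F_EXX = 70 ksi.
L_w = 2 × 14 = 28 in; section modulus (unit throat) S = 2 × L²/6 = 65.33 in².
Direct shear f_v = P/L_w = 49.4/28 = 1.764 kip/in.
Moment M = P × e = 49.4 × 3.5 = 172.9 kip·in; bending f_b = M/S = 2.646 kip/in.
f_max = √(f_v² + f_b²) = √(1.764² + 2.646²) = 3.181 kip/in.
r_n/Ω = (1/2.0) × 0.6 × 70 × (0.707 × 0.5) = 7.423 kip/in → adequate.

f_max ≈ 3.18 kip/in; adequate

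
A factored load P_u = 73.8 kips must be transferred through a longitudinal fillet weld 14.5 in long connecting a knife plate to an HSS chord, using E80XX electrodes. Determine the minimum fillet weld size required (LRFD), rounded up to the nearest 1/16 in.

w = 1/4 in

E80XX → F_EXX = 80 ksi.
Total weld length L = 14.5 in.
Required throat t_e = P_u / (φ × 0.6 F_EXX × L) = 73.8 / (0.75 × 0.6 × 80 × 14.5) = 0.1414 in.
Required leg w = t_e / 0.707 = 0.2 in → use 1/4 in.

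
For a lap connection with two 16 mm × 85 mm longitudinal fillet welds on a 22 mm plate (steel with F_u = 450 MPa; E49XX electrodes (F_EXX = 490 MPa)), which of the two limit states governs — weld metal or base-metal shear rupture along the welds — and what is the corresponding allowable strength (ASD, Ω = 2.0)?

R_n/Ω ≈ 283 kN (weld metal governs)

t_e = 0.707 × 16 = 11.31 mm; L = 170 mm.
Weld metal: R_n/Ω = (1/2.0) × 0.6 × 490 × 11.31 × 170 × 10⁻³ = 282.7 kN.
Base metal (shear rupture): R_n/Ω = (1/2.0) × 0.6 × 450 × 22 × 170 × 10⁻³ = 504.9 kN.
Governing: weld metal.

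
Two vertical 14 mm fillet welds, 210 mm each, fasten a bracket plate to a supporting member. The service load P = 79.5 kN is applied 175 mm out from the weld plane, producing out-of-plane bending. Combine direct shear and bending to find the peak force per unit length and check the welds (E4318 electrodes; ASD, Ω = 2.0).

f_max ≈ 965 N/mm; adequate

E43XX → F_EXX = 430 MPa.
L_w = 2 × 210 = 420 mm; section modulus (unit throat) S = 2 × L²/6 = 14700 mm².
Direct shear f_v = P/L_w = 79.5×10³/420 = 189.3 N/mm.
Moment M = P × e = 79.5×10³ × 175 = 13912000 N·mm; bending f_b = M/S = 946.4 N/mm.
f_max = √(f_v² + f_b²) = √(189.3² + 946.4²) = 965.2 N/mm.
r_n/Ω = (1/2.0) × 0.6 × 430 × (0.707 × 14) = 1277 N/mm → adequate.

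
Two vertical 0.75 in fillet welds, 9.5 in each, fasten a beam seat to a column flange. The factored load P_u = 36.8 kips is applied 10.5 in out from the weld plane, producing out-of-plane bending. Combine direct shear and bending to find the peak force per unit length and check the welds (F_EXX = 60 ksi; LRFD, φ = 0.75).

f_max ≈ 13 kip/in; adequate

L_w = 2 × 9.5 = 19 in; section modulus (unit throat) S = 2 × L²/6 = 30.08 in².
Direct shear f_v = P/L_w = 36.8/19 = 1.937 kip/in.
Moment M = P × e = 36.8 × 10.5 = 386.4 kip·in; bending f_b = M/S = 12.84 kip/in.
f_max = √(f_v² + f_b²) = √(1.937² + 12.84²) = 12.99 kip/in.
φr_n = 0.75 × 0.6 × 60 × (0.707 × 0.75) = 14.32 kip/in → adequate.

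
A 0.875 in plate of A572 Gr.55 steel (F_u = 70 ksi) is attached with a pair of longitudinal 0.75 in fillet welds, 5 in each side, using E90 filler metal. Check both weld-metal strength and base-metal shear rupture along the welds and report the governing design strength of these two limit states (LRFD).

φR_n ≈ 215 kips (weld metal governs)

E90XX → F_EXX = 90 ksi.
t_e = 0.707 × 0.75 = 0.5302 in; L = 10 in.
Weld metal: φR_n = 0.75 × 0.6 × 90 × 0.5302 × 10 = 214.8 kips.
Base metal (shear rupture): φR_n = 0.75 × 0.6 × 70 × 0.875 × 10 = 275.6 kips.
Governing: weld metal.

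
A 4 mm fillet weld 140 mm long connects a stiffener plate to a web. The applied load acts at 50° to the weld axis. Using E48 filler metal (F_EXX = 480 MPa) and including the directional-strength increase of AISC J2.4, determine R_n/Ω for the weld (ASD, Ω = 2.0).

R_n/Ω ≈ 76.1 kN

t_e = 0.707 × 4 = 2.828 mm; A_we = 2.828 × 140 = 395.9 mm².
Directional factor: 1.0 + 0.5 sin^1.5(50°) = 1.335.
F_nw = 0.6 × 480 × 1.335 = 384.5 MPa.
R_n/Ω = (384.5 × 395.9) / 2.0 × 10⁻³ = 76.13 kN.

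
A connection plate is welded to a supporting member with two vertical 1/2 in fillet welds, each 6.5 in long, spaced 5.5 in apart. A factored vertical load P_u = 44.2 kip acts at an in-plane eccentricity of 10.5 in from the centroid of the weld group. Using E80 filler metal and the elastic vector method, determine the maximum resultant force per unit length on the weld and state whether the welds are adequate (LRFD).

E80XX → F_EXX = 80 ksi.
Total weld length L_w = 13 in. Treat welds as unit-width lines.
Polar moment about centroid: J = 2[d³/12 + d(b/2)²] = 2[6.5³/12 + 6.5×2.75²] = 144.1 in³.
Direct shear f_v = P/L_w = 44.2 / 13 = 3.4 kip/in (vertical).
Torsion M = P·e = 44.2 × 10.5 = 464.1 kip·in.
Critical point at (x, y) = (2.75, 3.25) from centroid. f_tx = M·y/J = 10.47 kip/in; f_ty = M·x/J = 8.858 kip/in.
Resultant f_max = √[f_tx² + (f_v + f_ty)²] = √[10.47² + (3.4 + 8.858)²] = 16.12 kip/in.
Capacity per unit length: φr_n = 0.75 × 0.6 × 80 × (0.707 × 0.5) = 12.73 kip/in.
16.12 > 12.73 → NOT adequate.

f_max ≈ 16.1 kip/in; NOT adequate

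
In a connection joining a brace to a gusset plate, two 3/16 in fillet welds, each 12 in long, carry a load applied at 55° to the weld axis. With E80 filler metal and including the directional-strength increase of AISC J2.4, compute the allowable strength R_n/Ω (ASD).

E80XX → F_EXX = 80 ksi.
t_e = 0.707 × 0.1875 = 0.1326 in; A_we = 0.1326 × 24 = 3.181 in².
Directional factor: 1.0 + 0.5 sin^1.5(55°) = 1.371.
F_nw = 0.6 × 80 × 1.371 = 65.79 ksi.
R_n/Ω = (65.79 × 3.181) / 2.0 = 104.7 kip.

R_n/Ω ≈ 105 kip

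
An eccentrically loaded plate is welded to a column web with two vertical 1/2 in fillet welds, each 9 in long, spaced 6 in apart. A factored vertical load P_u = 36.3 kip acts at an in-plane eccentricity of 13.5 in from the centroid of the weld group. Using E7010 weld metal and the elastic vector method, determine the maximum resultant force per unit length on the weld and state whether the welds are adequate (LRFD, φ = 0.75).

E70XX → F_EXX = 70 ksi.
Total weld length L_w = 18 in. Treat welds as unit-width lines.
Polar moment about centroid: J = 2[d³/12 + d(b/2)²] = 2[9³/12 + 9×3²] = 283.5 in³.
Direct shear f_v = P/L_w = 36.3 / 18 = 2.017 kip/in (vertical).
Torsion M = P·e = 36.3 × 13.5 = 490.05 kip·in.
Critical point at (x, y) = (3, 4.5) from centroid. f_tx = M·y/J = 7.779 kip/in; f_ty = M·x/J = 5.186 kip/in.
Resultant f_max = √[f_tx² + (f_v + f_ty)²] = √[7.779² + (2.017 + 5.186)²] = 10.6 kip/in.
Capacity per unit length: φr_n = 0.75 × 0.6 × 70 × (0.707 × 0.5) = 11.14 kip/in.
10.6 ≤ 11.14 → adequate.

f_max ≈ 10.6 kip/in; adequate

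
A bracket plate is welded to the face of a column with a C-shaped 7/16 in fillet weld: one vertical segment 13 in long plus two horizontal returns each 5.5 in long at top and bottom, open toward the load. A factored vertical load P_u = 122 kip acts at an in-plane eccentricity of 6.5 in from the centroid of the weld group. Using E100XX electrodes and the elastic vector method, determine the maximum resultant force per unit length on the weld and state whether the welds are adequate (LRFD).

f_max ≈ 12.1 kip/in; adequate

E100XX → F_EXX = 100 ksi.
Total weld length L_w = 24 in. Treat welds as unit-width lines.
Centroid: x̄ = 2×5.5×2.75 / 24 = 1.26 in from the vertical weld.
Polar moment about centroid: J = I_x + I_y = [13³/12 + 2×5.5×6.5²] + [13×1.26² + 2(5.5³/12 + 5.5×1.49²)] = 720.6 in³.
Direct shear f_v = P/L_w = 122 / 24 = 5.083 kip/in (vertical).
Torsion M = P·e = 122 × 6.5 = 793 kip·in.
Critical point at (x, y) = (4.24, 6.5) from centroid. f_tx = M·y/J = 7.153 kip/in; f_ty = M·x/J = 4.665 kip/in.
Resultant f_max = √[f_tx² + (f_v + f_ty)²] = √[7.153² + (5.083 + 4.665)²] = 12.09 kip/in.
Capacity per unit length: φr_n = 0.75 × 0.6 × 100 × (0.707 × 0.4375) = 13.92 kip/in.
12.09 ≤ 13.92 → adequate.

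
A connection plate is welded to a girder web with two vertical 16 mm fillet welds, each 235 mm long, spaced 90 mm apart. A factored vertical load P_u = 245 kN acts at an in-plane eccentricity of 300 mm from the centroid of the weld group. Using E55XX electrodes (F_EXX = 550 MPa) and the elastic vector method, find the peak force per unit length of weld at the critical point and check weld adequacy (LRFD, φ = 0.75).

f_max ≈ 3190 N/mm; NOT adequate

Total weld length L_w = 470 mm. Treat welds as unit-width lines.
Polar moment about centroid: J = 2[d³/12 + d(b/2)²] = 2[235³/12 + 235×45²] = 3115000 mm³.
Direct shear f_v = P/L_w = 245×10³ / 470 = 521.3 N/mm (vertical).
Torsion M = P·e = 245×10³ × 300 = 73500000 N·mm.
Critical point at (x, y) = (45, 117.5) from centroid. f_tx = M·y/J = 2773 N/mm; f_ty = M·x/J = 1062 N/mm.
Resultant f_max = √[f_tx² + (f_v + f_ty)²] = √[2773² + (521.3 + 1062)²] = 3193 N/mm.
Capacity per unit length: φr_n = 0.75 × 0.6 × 550 × (0.707 × 16) = 2800 N/mm.
3193 > 2800 → NOT adequate.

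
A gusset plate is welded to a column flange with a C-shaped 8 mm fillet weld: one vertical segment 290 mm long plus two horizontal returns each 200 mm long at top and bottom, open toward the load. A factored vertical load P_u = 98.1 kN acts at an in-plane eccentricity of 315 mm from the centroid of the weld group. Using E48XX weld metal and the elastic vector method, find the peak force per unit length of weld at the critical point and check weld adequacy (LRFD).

E48XX → F_EXX = 480 MPa.
Total weld length L_w = 690 mm. Treat welds as unit-width lines.
Centroid: x̄ = 2×200×100 / 690 = 57.97 mm from the vertical weld.
Polar moment about centroid: J = I_x + I_y = [290³/12 + 2×200×145²] + [290×57.97² + 2(200³/12 + 200×42.03²)] = 13460000 mm³.
Direct shear f_v = P/L_w = 98.1×10³ / 690 = 142.2 N/mm (vertical).
Torsion M = P·e = 98.1×10³ × 315 = 30902000 N·mm.
Critical point at (x, y) = (142, 145) from centroid. f_tx = M·y/J = 333 N/mm; f_ty = M·x/J = 326.1 N/mm.
Resultant f_max = √[f_tx² + (f_v + f_ty)²] = √[333² + (142.2 + 326.1)²] = 574.6 N/mm.
Capacity per unit length: φr_n = 0.75 × 0.6 × 480 × (0.707 × 8) = 1222 N/mm.
574.6 ≤ 1222 → adequate.

f_max ≈ 575 N/mm; adequate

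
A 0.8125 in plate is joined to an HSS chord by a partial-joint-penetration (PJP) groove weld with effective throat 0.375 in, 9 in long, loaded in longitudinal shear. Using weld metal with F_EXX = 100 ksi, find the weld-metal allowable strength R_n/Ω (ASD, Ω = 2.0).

Effective throat (given) t_e = 0.375 in.
A_we = 0.375 × 9 = 3.375 in².
F_nw = 0.6 F_EXX = 60 ksi.
R_n/Ω = (60 × 3.375) / 2.0 = 101.2 kip.

R_n/Ω ≈ 101 kip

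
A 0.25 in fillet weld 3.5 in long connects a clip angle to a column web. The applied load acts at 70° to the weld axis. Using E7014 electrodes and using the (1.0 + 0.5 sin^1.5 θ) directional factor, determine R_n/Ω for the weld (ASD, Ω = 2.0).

R_n/Ω ≈ 18.9 kips

E70XX → F_EXX = 70 ksi.
t_e = 0.707 × 0.25 = 0.1767 in; A_we = 0.1767 × 3.5 = 0.6186 in².
Directional factor: 1.0 + 0.5 sin^1.5(70°) = 1.455.
F_nw = 0.6 × 70 × 1.455 = 61.13 ksi.
R_n/Ω = (61.13 × 0.6186) / 2.0 = 18.91 kips.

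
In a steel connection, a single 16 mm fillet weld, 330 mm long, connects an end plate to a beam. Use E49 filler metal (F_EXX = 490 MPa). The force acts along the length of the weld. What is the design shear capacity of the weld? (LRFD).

Effective throat t_e = 0.707 × 16 = 11.31 mm.
Total length L = 330 mm; A_we = 11.31 × 330 = 3733 mm².
F_nw = 0.6 F_EXX = 0.6 × 490 = 294 MPa.
φR_n = 0.75 × 294 × 3733 × 10⁻³ = 823.1 kN.

φR_n ≈ 823 kN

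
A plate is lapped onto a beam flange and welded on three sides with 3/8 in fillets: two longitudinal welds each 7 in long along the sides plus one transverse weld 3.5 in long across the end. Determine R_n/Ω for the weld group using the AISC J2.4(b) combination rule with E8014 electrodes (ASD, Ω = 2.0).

R_n/Ω ≈ 111 kips

E80XX → F_EXX = 80 ksi.
t_e = 0.707 × 0.375 = 0.2651 in.
R_nwl = 0.6 × 80 × 0.2651 × 14 = 178.2 kips (longitudinal, 2 welds).
R_nwt = 0.6 × 80 × 0.2651 × 3.5 = 44.54 kips (transverse, base value).
(i) R_nwl + R_nwt = 222.7 kips; (ii) 0.85 R_nwl + 1.5 R_nwt = 218.3 kips.
R_n = max = 222.7 kips [governs: (i)]; R_n/Ω = 111.4 kips.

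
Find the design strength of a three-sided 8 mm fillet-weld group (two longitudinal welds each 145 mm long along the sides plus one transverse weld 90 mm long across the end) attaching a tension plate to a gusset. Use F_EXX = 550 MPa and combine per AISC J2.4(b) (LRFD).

φR_n ≈ 534 kN

t_e = 0.707 × 8 = 5.656 mm.
R_nwl = 0.6 × 550 × 5.656 × 290 × 10⁻³ = 541.3 kN (longitudinal, 2 welds).
R_nwt = 0.6 × 550 × 5.656 × 90 × 10⁻³ = 168 kN (transverse, base value).
(i) R_nwl + R_nwt = 709.3 kN; (ii) 0.85 R_nwl + 1.5 R_nwt = 712.1 kN.
R_n = max = 712.1 kN [governs: (ii)]; φR_n = 534 kN.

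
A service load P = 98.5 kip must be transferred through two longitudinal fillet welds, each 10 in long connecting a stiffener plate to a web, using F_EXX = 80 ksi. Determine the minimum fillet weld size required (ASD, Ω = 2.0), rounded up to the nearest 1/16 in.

w = 5/16 in

Total weld length L = 20 in.
Required throat t_e = P × Ω / (0.6 F_EXX × L) = 98.5 × 2.0 / (0.6 × 80 × 20) = 0.2052 in.
Required leg w = t_e / 0.707 = 0.2903 in → use 5/16 in.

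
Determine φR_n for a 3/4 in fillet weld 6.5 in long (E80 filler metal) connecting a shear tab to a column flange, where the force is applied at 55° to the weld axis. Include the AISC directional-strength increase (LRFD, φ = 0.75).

E80XX → F_EXX = 80 ksi.
t_e = 0.707 × 0.75 = 0.5302 in; A_we = 0.5302 × 6.5 = 3.447 in².
Directional factor: 1.0 + 0.5 sin^1.5(55°) = 1.371.
F_nw = 0.6 × 80 × 1.371 = 65.79 ksi.
φR_n = 0.75 × 65.79 × 3.447 = 170.1 kip.

φR_n ≈ 170 kip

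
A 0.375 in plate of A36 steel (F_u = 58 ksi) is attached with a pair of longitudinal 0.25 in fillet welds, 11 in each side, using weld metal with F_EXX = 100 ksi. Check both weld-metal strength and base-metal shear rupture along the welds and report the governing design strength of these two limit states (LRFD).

t_e = 0.707 × 0.25 = 0.1767 in; L = 22 in.
Weld metal: φR_n = 0.75 × 0.6 × 100 × 0.1767 × 22 = 175 kips.
Base metal (shear rupture): φR_n = 0.75 × 0.6 × 58 × 0.375 × 22 = 215.3 kips.
Governing: weld metal.

φR_n ≈ 175 kips (weld metal governs)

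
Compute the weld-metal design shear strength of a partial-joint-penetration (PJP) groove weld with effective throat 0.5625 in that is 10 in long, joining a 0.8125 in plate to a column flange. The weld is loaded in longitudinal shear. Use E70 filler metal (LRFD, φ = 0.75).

φR_n ≈ 177 kips

E70XX → F_EXX = 70 ksi.
Effective throat (given) t_e = 0.5625 in.
A_we = 0.5625 × 10 = 5.625 in².
F_nw = 0.6 F_EXX = 42 ksi.
φR_n = 0.75 × 42 × 5.625 = 177.2 kips.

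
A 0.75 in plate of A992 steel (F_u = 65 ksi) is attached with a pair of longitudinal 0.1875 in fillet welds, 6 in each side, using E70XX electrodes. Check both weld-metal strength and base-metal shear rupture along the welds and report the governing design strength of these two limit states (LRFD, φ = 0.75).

E70XX → F_EXX = 70 ksi.
t_e = 0.707 × 0.1875 = 0.1326 in; L = 12 in.
Weld metal: φR_n = 0.75 × 0.6 × 70 × 0.1326 × 12 = 50.11 kip.
Base metal (shear rupture): φR_n = 0.75 × 0.6 × 65 × 0.75 × 12 = 263.2 kip.
Governing: weld metal.

φR_n ≈ 50.1 kip (weld metal governs)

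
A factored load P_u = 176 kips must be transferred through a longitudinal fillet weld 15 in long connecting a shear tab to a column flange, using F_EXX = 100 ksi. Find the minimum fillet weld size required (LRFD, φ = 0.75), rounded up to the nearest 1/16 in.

Total weld length L = 15 in.
Required throat t_e = P_u / (φ × 0.6 F_EXX × L) = 176 / (0.75 × 0.6 × 100 × 15) = 0.2607 in.
Required leg w = t_e / 0.707 = 0.3688 in → use 3/8 in.

w = 3/8 in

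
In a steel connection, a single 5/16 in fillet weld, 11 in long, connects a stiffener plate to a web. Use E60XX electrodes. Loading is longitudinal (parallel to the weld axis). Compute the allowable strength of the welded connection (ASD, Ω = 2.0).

E60XX → F_EXX = 60 ksi.
Effective throat t_e = 0.707 × 0.3125 = 0.2209 in.
Total length L = 11 in; A_we = 0.2209 × 11 = 2.43 in².
F_nw = 0.6 F_EXX = 0.6 × 60 = 36 ksi.
R_n = 36 × 2.43 = 87.49 kip; R_n/Ω = 87.49/2.0 = 43.75 kip.

R_n/Ω ≈ 43.7 kip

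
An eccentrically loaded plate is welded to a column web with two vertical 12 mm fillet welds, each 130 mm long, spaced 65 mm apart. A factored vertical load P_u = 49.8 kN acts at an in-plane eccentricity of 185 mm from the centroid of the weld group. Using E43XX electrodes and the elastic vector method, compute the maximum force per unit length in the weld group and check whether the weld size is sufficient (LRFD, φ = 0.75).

f_max ≈ 1140 N/mm; adequate

E43XX → F_EXX = 430 MPa.
Total weld length L_w = 260 mm. Treat welds as unit-width lines.
Polar moment about centroid: J = 2[d³/12 + d(b/2)²] = 2[130³/12 + 130×32.5²] = 640800 mm³.
Direct shear f_v = P/L_w = 49.8×10³ / 260 = 191.5 N/mm (vertical).
Torsion M = P·e = 49.8×10³ × 185 = 9213000 N·mm.
Critical point at (x, y) = (32.5, 65) from centroid. f_tx = M·y/J = 934.5 N/mm; f_ty = M·x/J = 467.3 N/mm.
Resultant f_max = √[f_tx² + (f_v + f_ty)²] = √[934.5² + (191.5 + 467.3)²] = 1143 N/mm.
Capacity per unit length: φr_n = 0.75 × 0.6 × 430 × (0.707 × 12) = 1642 N/mm.
1143 ≤ 1642 → adequate.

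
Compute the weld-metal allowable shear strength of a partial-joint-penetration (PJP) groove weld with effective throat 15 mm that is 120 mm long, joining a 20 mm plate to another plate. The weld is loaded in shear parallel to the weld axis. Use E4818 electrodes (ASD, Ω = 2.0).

E48XX → F_EXX = 480 MPa.
Effective throat (given) t_e = 15 mm.
A_we = 15 × 120 = 1800 mm².
F_nw = 0.6 F_EXX = 288 MPa.
R_n/Ω = (288 × 1800) / 2.0 × 10⁻³ = 259.2 kN.

R_n/Ω ≈ 259 kN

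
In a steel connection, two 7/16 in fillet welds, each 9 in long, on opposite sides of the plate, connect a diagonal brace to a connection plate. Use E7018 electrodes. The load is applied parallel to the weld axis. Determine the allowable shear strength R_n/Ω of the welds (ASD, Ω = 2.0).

R_n/Ω ≈ 117 kips

E70XX → F_EXX = 70 ksi.
Effective throat t_e = 0.707 × 0.4375 = 0.3093 in.
Total length L = 18 in; A_we = 0.3093 × 18 = 5.568 in².
F_nw = 0.6 F_EXX = 0.6 × 70 = 42 ksi.
R_n = 42 × 5.568 = 233.8 kips; R_n/Ω = 233.8/2.0 = 116.9 kips.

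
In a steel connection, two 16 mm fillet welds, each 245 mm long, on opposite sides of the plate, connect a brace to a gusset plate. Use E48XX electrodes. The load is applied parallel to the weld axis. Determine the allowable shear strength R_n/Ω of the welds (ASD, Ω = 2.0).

R_n/Ω ≈ 798 kN

E48XX → F_EXX = 480 MPa.
Effective throat t_e = 0.707 × 16 = 11.31 mm.
Total length L = 490 mm; A_we = 11.31 × 490 = 5543 mm².
F_nw = 0.6 F_EXX = 0.6 × 480 = 288 MPa.
R_n = 288 × 5543 × 10⁻³ = 1596 kN; R_n/Ω = 1596/2.0 = 798.2 kN.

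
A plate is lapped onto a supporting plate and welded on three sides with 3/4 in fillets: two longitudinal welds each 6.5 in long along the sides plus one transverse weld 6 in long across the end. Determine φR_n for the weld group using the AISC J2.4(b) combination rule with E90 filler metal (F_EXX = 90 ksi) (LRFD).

t_e = 0.707 × 0.75 = 0.5302 in.
R_nwl = 0.6 × 90 × 0.5302 × 13 = 372.2 kip (longitudinal, 2 welds).
R_nwt = 0.6 × 90 × 0.5302 × 6 = 171.8 kip (transverse, base value).
(i) R_nwl + R_nwt = 544 kip; (ii) 0.85 R_nwl + 1.5 R_nwt = 574.1 kip.
R_n = max = 574.1 kip [governs: (ii)]; φR_n = 430.6 kip.

φR_n ≈ 431 kip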